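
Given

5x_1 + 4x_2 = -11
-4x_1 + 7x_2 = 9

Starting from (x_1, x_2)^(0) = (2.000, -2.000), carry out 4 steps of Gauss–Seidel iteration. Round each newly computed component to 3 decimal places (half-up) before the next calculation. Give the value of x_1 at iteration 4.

-2.370

Iteration 1:
  x_1 = (-11 - (4)·-2.000) / (5) = -0.600
  x_2 = (9 - (-4)·-0.600) / (7) = 0.943
Iteration 2:
  x_1 = (-11 - (4)·0.943) / (5) = -2.954
  x_2 = (9 - (-4)·-2.954) / (7) = -0.402
Iteration 3:
  x_1 = (-11 - (4)·-0.402) / (5) = -1.878
  x_2 = (9 - (-4)·-1.878) / (7) = 0.213
Iteration 4:
  x_1 = (-11 - (4)·0.213) / (5) = -2.370
  x_2 = (9 - (-4)·-2.370) / (7) = -0.069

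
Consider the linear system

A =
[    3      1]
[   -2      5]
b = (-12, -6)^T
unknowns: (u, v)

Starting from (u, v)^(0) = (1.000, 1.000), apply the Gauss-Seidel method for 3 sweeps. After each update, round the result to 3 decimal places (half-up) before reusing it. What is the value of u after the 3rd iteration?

-3.197

Iteration 1:
  u = (-12 - (1)·1.000) / (3) = -4.333
  v = (-6 - (-2)·-4.333) / (5) = -2.933
Iteration 2:
  u = (-12 - (1)·-2.933) / (3) = -3.022
  v = (-6 - (-2)·-3.022) / (5) = -2.409
Iteration 3:
  u = (-12 - (1)·-2.409) / (3) = -3.197
  v = (-6 - (-2)·-3.197) / (5) = -2.479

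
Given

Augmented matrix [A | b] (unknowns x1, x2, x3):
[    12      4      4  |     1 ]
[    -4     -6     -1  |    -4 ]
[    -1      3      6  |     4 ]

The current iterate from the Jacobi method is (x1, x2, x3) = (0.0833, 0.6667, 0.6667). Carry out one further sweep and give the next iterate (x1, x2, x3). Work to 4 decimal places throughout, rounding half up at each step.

One sweep:
  x1 = (1 - (4)·0.6667 - (4)·0.6667) / (12) = -0.3611
  x2 = (-4 - (-4)·0.0833 - (-1)·0.6667) / (-6) = 0.5000
  x3 = (4 - (-1)·0.0833 - (3)·0.6667) / (6) = 0.3472

(-0.3611, 0.5000, 0.3472)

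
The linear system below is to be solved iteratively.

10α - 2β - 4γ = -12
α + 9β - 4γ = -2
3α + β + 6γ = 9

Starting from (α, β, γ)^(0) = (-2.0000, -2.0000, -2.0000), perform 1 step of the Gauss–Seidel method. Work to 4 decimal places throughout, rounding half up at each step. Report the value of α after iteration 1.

Iteration 1:
  α = (-12 - (-2)·-2.0000 - (-4)·-2.0000) / (10) = -2.4000
  β = (-2 - (1)·-2.4000 - (-4)·-2.0000) / (9) = -0.8444
  γ = (9 - (3)·-2.4000 - (1)·-0.8444) / (6) = 2.8407

-2.4000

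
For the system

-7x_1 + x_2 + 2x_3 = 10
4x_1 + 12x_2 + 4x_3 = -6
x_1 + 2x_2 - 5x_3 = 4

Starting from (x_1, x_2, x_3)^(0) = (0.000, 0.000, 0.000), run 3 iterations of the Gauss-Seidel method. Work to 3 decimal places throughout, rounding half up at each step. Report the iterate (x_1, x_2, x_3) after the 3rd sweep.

Iteration 1:
  x_1 = (10 - (1)·0.000 - (2)·0.000) / (-7) = -1.429
  x_2 = (-6 - (4)·-1.429 - (4)·0.000) / (12) = -0.024
  x_3 = (4 - (1)·-1.429 - (2)·-0.024) / (-5) = -1.095
Iteration 2:
  x_1 = (10 - (1)·-0.024 - (2)·-1.095) / (-7) = -1.745
  x_2 = (-6 - (4)·-1.745 - (4)·-1.095) / (12) = 0.447
  x_3 = (4 - (1)·-1.745 - (2)·0.447) / (-5) = -0.970
Iteration 3:
  x_1 = (10 - (1)·0.447 - (2)·-0.970) / (-7) = -1.642
  x_2 = (-6 - (4)·-1.642 - (4)·-0.970) / (12) = 0.371
  x_3 = (4 - (1)·-1.642 - (2)·0.371) / (-5) = -0.980

(-1.642, 0.371, -0.980)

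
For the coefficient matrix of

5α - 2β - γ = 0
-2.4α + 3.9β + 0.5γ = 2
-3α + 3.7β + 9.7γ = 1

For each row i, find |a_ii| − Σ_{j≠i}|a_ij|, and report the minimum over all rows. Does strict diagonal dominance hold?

1

row 1: |5| − (2+1) = 2
row 2: |3.9| − (2.4+0.5) = 1
row 3: |9.7| − (3+3.7) = 3
minimum over rows = 1 → strictly diagonally dominant (convergence guaranteed)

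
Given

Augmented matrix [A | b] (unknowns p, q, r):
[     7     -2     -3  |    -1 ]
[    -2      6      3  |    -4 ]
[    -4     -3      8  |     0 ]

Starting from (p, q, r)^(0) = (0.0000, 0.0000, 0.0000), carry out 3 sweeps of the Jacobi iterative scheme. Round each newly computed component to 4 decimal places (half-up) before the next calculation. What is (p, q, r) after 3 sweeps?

(-0.4847, -0.6170, -0.4345)

Iteration 1:
  p = (-1 - (-2)·0.0000 - (-3)·0.0000) / (7) = -0.1429
  q = (-4 - (-2)·0.0000 - (3)·0.0000) / (6) = -0.6667
  r = (0 - (-4)·0.0000 - (-3)·0.0000) / (8) = 0.0000
Iteration 2:
  p = (-1 - (-2)·-0.6667 - (-3)·0.0000) / (7) = -0.3333
  q = (-4 - (-2)·-0.1429 - (3)·0.0000) / (6) = -0.7143
  r = (0 - (-4)·-0.1429 - (-3)·-0.6667) / (8) = -0.3215
Iteration 3:
  p = (-1 - (-2)·-0.7143 - (-3)·-0.3215) / (7) = -0.4847
  q = (-4 - (-2)·-0.3333 - (3)·-0.3215) / (6) = -0.6170
  r = (0 - (-4)·-0.3333 - (-3)·-0.7143) / (8) = -0.4345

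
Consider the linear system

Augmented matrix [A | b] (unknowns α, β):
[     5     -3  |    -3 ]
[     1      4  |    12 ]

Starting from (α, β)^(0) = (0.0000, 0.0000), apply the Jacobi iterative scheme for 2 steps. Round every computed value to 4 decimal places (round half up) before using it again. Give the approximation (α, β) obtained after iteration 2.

Iteration 1:
  α = (-3 - (-3)·0.0000) / (5) = -0.6000
  β = (12 - (1)·0.0000) / (4) = 3.0000
Iteration 2:
  α = (-3 - (-3)·3.0000) / (5) = 1.2000
  β = (12 - (1)·-0.6000) / (4) = 3.1500

(1.2000, 3.1500)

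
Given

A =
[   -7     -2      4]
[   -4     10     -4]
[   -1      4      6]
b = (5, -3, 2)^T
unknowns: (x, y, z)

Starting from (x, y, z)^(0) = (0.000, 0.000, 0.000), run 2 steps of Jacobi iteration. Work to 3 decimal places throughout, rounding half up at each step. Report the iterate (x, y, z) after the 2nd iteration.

Iteration 1:
  x = (5 - (-2)·0.000 - (4)·0.000) / (-7) = -0.714
  y = (-3 - (-4)·0.000 - (-4)·0.000) / (10) = -0.300
  z = (2 - (-1)·0.000 - (4)·0.000) / (6) = 0.333
Iteration 2:
  x = (5 - (-2)·-0.300 - (4)·0.333) / (-7) = -0.438
  y = (-3 - (-4)·-0.714 - (-4)·0.333) / (10) = -0.452
  z = (2 - (-1)·-0.714 - (4)·-0.300) / (6) = 0.414

(-0.438, -0.452, 0.414)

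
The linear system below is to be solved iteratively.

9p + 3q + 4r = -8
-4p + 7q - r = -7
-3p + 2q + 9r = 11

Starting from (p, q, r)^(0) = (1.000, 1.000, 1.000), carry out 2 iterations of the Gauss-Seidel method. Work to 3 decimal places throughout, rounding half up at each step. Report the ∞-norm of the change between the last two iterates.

0.906

Iteration 1:
  p = (-8 - (3)·1.000 - (4)·1.000) / (9) = -1.667
  q = (-7 - (-4)·-1.667 - (-1)·1.000) / (7) = -1.810
  r = (11 - (-3)·-1.667 - (2)·-1.810) / (9) = 1.069
Iteration 2:
  p = (-8 - (3)·-1.810 - (4)·1.069) / (9) = -0.761
  q = (-7 - (-4)·-0.761 - (-1)·1.069) / (7) = -1.282
  r = (11 - (-3)·-0.761 - (2)·-1.282) / (9) = 1.253
Change: (0.906, 0.528, 0.184) → max |·| = 0.906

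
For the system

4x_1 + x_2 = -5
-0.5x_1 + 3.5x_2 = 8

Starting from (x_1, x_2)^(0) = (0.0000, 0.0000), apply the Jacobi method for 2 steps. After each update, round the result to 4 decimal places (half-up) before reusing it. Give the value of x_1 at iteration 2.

Iteration 1:
  x_1 = (-5 - (1)·0.0000) / (4) = -1.2500
  x_2 = (8 - (-0.5)·0.0000) / (3.5) = 2.2857
Iteration 2:
  x_1 = (-5 - (1)·2.2857) / (4) = -1.8214
  x_2 = (8 - (-0.5)·-1.2500) / (3.5) = 2.1071

-1.8214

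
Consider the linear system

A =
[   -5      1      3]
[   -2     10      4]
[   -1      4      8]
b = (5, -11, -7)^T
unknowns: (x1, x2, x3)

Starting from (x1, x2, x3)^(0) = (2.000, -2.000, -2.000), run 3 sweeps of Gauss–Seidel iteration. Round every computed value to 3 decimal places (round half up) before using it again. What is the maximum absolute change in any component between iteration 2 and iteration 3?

0.101

Iteration 1:
  x1 = (5 - (1)·-2.000 - (3)·-2.000) / (-5) = -2.600
  x2 = (-11 - (-2)·-2.600 - (4)·-2.000) / (10) = -0.820
  x3 = (-7 - (-1)·-2.600 - (4)·-0.820) / (8) = -0.790
Iteration 2:
  x1 = (5 - (1)·-0.820 - (3)·-0.790) / (-5) = -1.638
  x2 = (-11 - (-2)·-1.638 - (4)·-0.790) / (10) = -1.112
  x3 = (-7 - (-1)·-1.638 - (4)·-1.112) / (8) = -0.524
Iteration 3:
  x1 = (5 - (1)·-1.112 - (3)·-0.524) / (-5) = -1.537
  x2 = (-11 - (-2)·-1.537 - (4)·-0.524) / (10) = -1.198
  x3 = (-7 - (-1)·-1.537 - (4)·-1.198) / (8) = -0.468
Change: (0.101, -0.086, 0.056) → max |·| = 0.101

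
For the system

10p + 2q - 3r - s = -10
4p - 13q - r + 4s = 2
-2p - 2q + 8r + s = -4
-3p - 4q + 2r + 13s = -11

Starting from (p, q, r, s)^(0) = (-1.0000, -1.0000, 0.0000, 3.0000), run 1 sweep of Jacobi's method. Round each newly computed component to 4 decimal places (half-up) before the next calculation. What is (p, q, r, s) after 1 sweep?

(-0.5000, 0.4615, -1.3750, -1.3846)

Iteration 1:
  p = (-10 - (2)·-1.0000 - (-3)·0.0000 - (-1)·3.0000) / (10) = -0.5000
  q = (2 - (4)·-1.0000 - (-1)·0.0000 - (4)·3.0000) / (-13) = 0.4615
  r = (-4 - (-2)·-1.0000 - (-2)·-1.0000 - (1)·3.0000) / (8) = -1.3750
  s = (-11 - (-3)·-1.0000 - (-4)·-1.0000 - (2)·0.0000) / (13) = -1.3846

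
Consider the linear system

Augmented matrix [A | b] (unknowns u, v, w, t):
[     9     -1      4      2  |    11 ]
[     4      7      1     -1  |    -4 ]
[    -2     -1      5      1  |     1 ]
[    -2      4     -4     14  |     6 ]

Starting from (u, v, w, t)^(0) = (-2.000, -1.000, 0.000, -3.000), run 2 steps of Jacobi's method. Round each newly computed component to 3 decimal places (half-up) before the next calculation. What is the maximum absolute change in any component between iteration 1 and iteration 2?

1.641

Iteration 1:
  u = (11 - (-1)·-1.000 - (4)·0.000 - (2)·-3.000) / (9) = 1.778
  v = (-4 - (4)·-2.000 - (1)·0.000 - (-1)·-3.000) / (7) = 0.143
  w = (1 - (-2)·-2.000 - (-1)·-1.000 - (1)·-3.000) / (5) = -0.200
  t = (6 - (-2)·-2.000 - (4)·-1.000 - (-4)·0.000) / (14) = 0.429
Iteration 2:
  u = (11 - (-1)·0.143 - (4)·-0.200 - (2)·0.429) / (9) = 1.232
  v = (-4 - (4)·1.778 - (1)·-0.200 - (-1)·0.429) / (7) = -1.498
  w = (1 - (-2)·1.778 - (-1)·0.143 - (1)·0.429) / (5) = 0.854
  t = (6 - (-2)·1.778 - (4)·0.143 - (-4)·-0.200) / (14) = 0.585
Change: (-0.546, -1.641, 1.054, 0.156) → max |·| = 1.641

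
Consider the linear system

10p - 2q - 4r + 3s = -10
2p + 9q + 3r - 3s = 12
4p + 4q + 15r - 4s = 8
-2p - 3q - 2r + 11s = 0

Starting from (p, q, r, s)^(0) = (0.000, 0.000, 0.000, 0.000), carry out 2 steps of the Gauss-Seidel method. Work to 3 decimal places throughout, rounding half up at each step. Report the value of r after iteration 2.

Iteration 1:
  p = (-10 - (-2)·0.000 - (-4)·0.000 - (3)·0.000) / (10) = -1.000
  q = (12 - (2)·-1.000 - (3)·0.000 - (-3)·0.000) / (9) = 1.556
  r = (8 - (4)·-1.000 - (4)·1.556 - (-4)·0.000) / (15) = 0.385
  s = (0 - (-2)·-1.000 - (-3)·1.556 - (-2)·0.385) / (11) = 0.313
Iteration 2:
  p = (-10 - (-2)·1.556 - (-4)·0.385 - (3)·0.313) / (10) = -0.629
  q = (12 - (2)·-0.629 - (3)·0.385 - (-3)·0.313) / (9) = 1.449
  r = (8 - (4)·-0.629 - (4)·1.449 - (-4)·0.313) / (15) = 0.398
  s = (0 - (-2)·-0.629 - (-3)·1.449 - (-2)·0.398) / (11) = 0.353

0.398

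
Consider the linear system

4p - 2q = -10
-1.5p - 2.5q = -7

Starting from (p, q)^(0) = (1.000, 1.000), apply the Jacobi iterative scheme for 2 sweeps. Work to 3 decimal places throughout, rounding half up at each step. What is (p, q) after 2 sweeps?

Iteration 1:
  p = (-10 - (-2)·1.000) / (4) = -2.000
  q = (-7 - (-1.5)·1.000) / (-2.5) = 2.200
Iteration 2:
  p = (-10 - (-2)·2.200) / (4) = -1.400
  q = (-7 - (-1.5)·-2.000) / (-2.5) = 4.000

(-1.400, 4.000)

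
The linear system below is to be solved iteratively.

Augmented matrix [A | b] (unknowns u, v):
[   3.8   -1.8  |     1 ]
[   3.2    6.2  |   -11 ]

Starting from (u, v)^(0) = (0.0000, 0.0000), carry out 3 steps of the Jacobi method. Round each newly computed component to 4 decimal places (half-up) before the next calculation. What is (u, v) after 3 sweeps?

Iteration 1:
  u = (1 - (-1.8)·0.0000) / (3.8) = 0.2632
  v = (-11 - (3.2)·0.0000) / (6.2) = -1.7742
Iteration 2:
  u = (1 - (-1.8)·-1.7742) / (3.8) = -0.5773
  v = (-11 - (3.2)·0.2632) / (6.2) = -1.9100
Iteration 3:
  u = (1 - (-1.8)·-1.9100) / (3.8) = -0.6416
  v = (-11 - (3.2)·-0.5773) / (6.2) = -1.4762

(-0.6416, -1.4762)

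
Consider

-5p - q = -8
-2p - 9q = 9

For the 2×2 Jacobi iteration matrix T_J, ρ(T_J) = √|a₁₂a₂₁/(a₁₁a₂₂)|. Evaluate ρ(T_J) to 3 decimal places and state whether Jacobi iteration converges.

a₁₂a₂₁/(a₁₁a₂₂) = (-1)·(-2) / ((-5)·(-9)) = 0.044444
ρ = √|0.044444| = √0.044444 = 0.211
ρ < 1, so Jacobi converges

0.211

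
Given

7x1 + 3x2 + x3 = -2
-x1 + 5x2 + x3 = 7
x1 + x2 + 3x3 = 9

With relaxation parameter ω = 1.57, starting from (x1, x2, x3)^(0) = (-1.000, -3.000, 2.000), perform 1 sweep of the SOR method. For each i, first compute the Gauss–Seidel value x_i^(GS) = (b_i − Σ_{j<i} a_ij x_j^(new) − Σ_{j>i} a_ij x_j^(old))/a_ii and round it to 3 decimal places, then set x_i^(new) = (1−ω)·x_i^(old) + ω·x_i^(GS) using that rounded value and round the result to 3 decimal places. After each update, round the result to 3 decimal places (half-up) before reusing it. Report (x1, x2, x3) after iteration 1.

(1.691, 3.811, 0.691)

Iteration 1:
  x1: GS value = (-2 - (3)·-3.000 - (1)·2.000) / (7) = 0.714;  x1 ← (1−ω)·-1.000 + ω·0.714 = 1.691
  x2: GS value = (7 - (-1)·1.691 - (1)·2.000) / (5) = 1.338;  x2 ← (1−ω)·-3.000 + ω·1.338 = 3.811
  x3: GS value = (9 - (1)·1.691 - (1)·3.811) / (3) = 1.166;  x3 ← (1−ω)·2.000 + ω·1.166 = 0.691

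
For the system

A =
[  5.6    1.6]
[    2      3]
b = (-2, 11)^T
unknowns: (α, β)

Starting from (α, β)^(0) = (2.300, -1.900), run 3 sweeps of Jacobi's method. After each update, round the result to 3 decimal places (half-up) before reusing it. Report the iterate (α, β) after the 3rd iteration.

(-1.369, 4.311)

Iteration 1:
  α = (-2 - (1.6)·-1.900) / (5.6) = 0.186
  β = (11 - (2)·2.300) / (3) = 2.133
Iteration 2:
  α = (-2 - (1.6)·2.133) / (5.6) = -0.967
  β = (11 - (2)·0.186) / (3) = 3.543
Iteration 3:
  α = (-2 - (1.6)·3.543) / (5.6) = -1.369
  β = (11 - (2)·-0.967) / (3) = 4.311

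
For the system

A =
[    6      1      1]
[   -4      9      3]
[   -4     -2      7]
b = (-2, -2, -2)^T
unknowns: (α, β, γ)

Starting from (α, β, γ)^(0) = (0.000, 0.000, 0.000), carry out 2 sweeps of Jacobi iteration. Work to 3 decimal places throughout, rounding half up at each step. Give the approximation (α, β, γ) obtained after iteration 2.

Iteration 1:
  α = (-2 - (1)·0.000 - (1)·0.000) / (6) = -0.333
  β = (-2 - (-4)·0.000 - (3)·0.000) / (9) = -0.222
  γ = (-2 - (-4)·0.000 - (-2)·0.000) / (7) = -0.286
Iteration 2:
  α = (-2 - (1)·-0.222 - (1)·-0.286) / (6) = -0.249
  β = (-2 - (-4)·-0.333 - (3)·-0.286) / (9) = -0.275
  γ = (-2 - (-4)·-0.333 - (-2)·-0.222) / (7) = -0.539

(-0.249, -0.275, -0.539)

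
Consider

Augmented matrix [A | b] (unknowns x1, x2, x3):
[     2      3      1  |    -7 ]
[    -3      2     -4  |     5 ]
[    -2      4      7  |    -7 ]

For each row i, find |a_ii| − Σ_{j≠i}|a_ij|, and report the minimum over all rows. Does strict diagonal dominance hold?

row 1: |2| − (3+1) = -2
row 2: |2| − (3+4) = -5
row 3: |7| − (2+4) = 1
minimum over rows = -5 → not strictly diagonally dominant

-5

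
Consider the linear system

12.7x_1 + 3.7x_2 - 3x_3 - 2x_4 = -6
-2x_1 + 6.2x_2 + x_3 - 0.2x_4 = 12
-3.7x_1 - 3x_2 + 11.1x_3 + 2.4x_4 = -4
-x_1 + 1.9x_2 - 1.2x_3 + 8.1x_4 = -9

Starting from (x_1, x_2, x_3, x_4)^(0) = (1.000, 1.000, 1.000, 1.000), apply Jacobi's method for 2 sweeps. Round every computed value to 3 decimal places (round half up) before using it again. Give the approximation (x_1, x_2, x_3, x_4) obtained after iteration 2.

(-1.255, 1.777, 0.324, -1.652)

Iteration 1:
  x_1 = (-6 - (3.7)·1.000 - (-3)·1.000 - (-2)·1.000) / (12.7) = -0.370
  x_2 = (12 - (-2)·1.000 - (1)·1.000 - (-0.2)·1.000) / (6.2) = 2.129
  x_3 = (-4 - (-3.7)·1.000 - (-3)·1.000 - (2.4)·1.000) / (11.1) = 0.027
  x_4 = (-9 - (-1)·1.000 - (1.9)·1.000 - (-1.2)·1.000) / (8.1) = -1.074
Iteration 2:
  x_1 = (-6 - (3.7)·2.129 - (-3)·0.027 - (-2)·-1.074) / (12.7) = -1.255
  x_2 = (12 - (-2)·-0.370 - (1)·0.027 - (-0.2)·-1.074) / (6.2) = 1.777
  x_3 = (-4 - (-3.7)·-0.370 - (-3)·2.129 - (2.4)·-1.074) / (11.1) = 0.324
  x_4 = (-9 - (-1)·-0.370 - (1.9)·2.129 - (-1.2)·0.027) / (8.1) = -1.652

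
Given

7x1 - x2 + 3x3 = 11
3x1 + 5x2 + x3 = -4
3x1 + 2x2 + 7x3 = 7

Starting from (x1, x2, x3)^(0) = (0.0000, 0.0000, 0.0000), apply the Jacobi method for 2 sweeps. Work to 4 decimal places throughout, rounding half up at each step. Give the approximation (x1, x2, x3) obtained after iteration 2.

Iteration 1:
  x1 = (11 - (-1)·0.0000 - (3)·0.0000) / (7) = 1.5714
  x2 = (-4 - (3)·0.0000 - (1)·0.0000) / (5) = -0.8000
  x3 = (7 - (3)·0.0000 - (2)·0.0000) / (7) = 1.0000
Iteration 2:
  x1 = (11 - (-1)·-0.8000 - (3)·1.0000) / (7) = 1.0286
  x2 = (-4 - (3)·1.5714 - (1)·1.0000) / (5) = -1.9428
  x3 = (7 - (3)·1.5714 - (2)·-0.8000) / (7) = 0.5551

(1.0286, -1.9428, 0.5551)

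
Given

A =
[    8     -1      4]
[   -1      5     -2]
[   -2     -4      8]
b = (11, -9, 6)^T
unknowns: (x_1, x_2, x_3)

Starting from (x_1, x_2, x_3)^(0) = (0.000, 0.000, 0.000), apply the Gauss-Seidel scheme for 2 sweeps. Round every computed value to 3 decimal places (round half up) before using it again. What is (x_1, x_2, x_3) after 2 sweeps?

(1.019, -1.464, 0.273)

Iteration 1:
  x_1 = (11 - (-1)·0.000 - (4)·0.000) / (8) = 1.375
  x_2 = (-9 - (-1)·1.375 - (-2)·0.000) / (5) = -1.525
  x_3 = (6 - (-2)·1.375 - (-4)·-1.525) / (8) = 0.331
Iteration 2:
  x_1 = (11 - (-1)·-1.525 - (4)·0.331) / (8) = 1.019
  x_2 = (-9 - (-1)·1.019 - (-2)·0.331) / (5) = -1.464
  x_3 = (6 - (-2)·1.019 - (-4)·-1.464) / (8) = 0.273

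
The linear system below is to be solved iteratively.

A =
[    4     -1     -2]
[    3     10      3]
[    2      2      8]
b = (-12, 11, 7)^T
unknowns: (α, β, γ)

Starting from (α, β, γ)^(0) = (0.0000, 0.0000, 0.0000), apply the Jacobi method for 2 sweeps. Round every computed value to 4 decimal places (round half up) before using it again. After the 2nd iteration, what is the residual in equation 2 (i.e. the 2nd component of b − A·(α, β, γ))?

Iteration 1:
  α = (-12 - (-1)·0.0000 - (-2)·0.0000) / (4) = -3.0000
  β = (11 - (3)·0.0000 - (3)·0.0000) / (10) = 1.1000
  γ = (7 - (2)·0.0000 - (2)·0.0000) / (8) = 0.8750
Iteration 2:
  α = (-12 - (-1)·1.1000 - (-2)·0.8750) / (4) = -2.2875
  β = (11 - (3)·-3.0000 - (3)·0.8750) / (10) = 1.7375
  γ = (7 - (2)·-3.0000 - (2)·1.1000) / (8) = 1.3500
Residual b − A·x = (1.5875, -3.5625, -2.7000)

-3.5625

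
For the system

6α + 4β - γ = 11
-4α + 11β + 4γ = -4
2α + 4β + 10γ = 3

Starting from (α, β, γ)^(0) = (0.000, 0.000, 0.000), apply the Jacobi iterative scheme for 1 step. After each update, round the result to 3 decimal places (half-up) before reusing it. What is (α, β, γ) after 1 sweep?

(1.833, -0.364, 0.300)

Iteration 1:
  α = (11 - (4)·0.000 - (-1)·0.000) / (6) = 1.833
  β = (-4 - (-4)·0.000 - (4)·0.000) / (11) = -0.364
  γ = (3 - (2)·0.000 - (4)·0.000) / (10) = 0.300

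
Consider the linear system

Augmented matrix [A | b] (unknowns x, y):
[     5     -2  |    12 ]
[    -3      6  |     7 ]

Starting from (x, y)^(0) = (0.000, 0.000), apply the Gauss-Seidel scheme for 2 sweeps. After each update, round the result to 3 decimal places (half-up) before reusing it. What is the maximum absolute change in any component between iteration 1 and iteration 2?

0.947

Iteration 1:
  x = (12 - (-2)·0.000) / (5) = 2.400
  y = (7 - (-3)·2.400) / (6) = 2.367
Iteration 2:
  x = (12 - (-2)·2.367) / (5) = 3.347
  y = (7 - (-3)·3.347) / (6) = 2.840
Change: (0.947, 0.473) → max |·| = 0.947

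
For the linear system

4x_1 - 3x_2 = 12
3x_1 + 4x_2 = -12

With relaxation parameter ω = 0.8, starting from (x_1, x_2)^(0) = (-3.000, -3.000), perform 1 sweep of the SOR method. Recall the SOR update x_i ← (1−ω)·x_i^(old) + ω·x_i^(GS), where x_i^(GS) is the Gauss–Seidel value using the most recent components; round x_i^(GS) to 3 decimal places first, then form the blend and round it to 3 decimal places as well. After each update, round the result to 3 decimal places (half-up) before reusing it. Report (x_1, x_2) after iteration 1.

Iteration 1:
  x_1: GS value = (12 - (-3)·-3.000) / (4) = 0.750;  x_1 ← (1−ω)·-3.000 + ω·0.750 = 0.000
  x_2: GS value = (-12 - (3)·0.000) / (4) = -3.000;  x_2 ← (1−ω)·-3.000 + ω·-3.000 = -3.000

(0.000, -3.000)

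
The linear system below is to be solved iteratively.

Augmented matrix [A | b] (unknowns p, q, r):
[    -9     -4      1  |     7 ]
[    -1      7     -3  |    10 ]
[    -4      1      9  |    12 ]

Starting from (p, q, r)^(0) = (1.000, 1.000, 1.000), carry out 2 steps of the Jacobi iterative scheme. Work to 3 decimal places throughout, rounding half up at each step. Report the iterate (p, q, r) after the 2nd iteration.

(-1.481, 1.984, 0.617)

Iteration 1:
  p = (7 - (-4)·1.000 - (1)·1.000) / (-9) = -1.111
  q = (10 - (-1)·1.000 - (-3)·1.000) / (7) = 2.000
  r = (12 - (-4)·1.000 - (1)·1.000) / (9) = 1.667
Iteration 2:
  p = (7 - (-4)·2.000 - (1)·1.667) / (-9) = -1.481
  q = (10 - (-1)·-1.111 - (-3)·1.667) / (7) = 1.984
  r = (12 - (-4)·-1.111 - (1)·2.000) / (9) = 0.617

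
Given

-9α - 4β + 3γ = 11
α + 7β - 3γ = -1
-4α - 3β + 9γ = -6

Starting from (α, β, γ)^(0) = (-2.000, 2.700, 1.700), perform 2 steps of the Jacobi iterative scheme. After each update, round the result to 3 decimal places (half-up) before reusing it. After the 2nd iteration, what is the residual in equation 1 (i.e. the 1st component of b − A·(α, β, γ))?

Iteration 1:
  α = (11 - (-4)·2.700 - (3)·1.700) / (-9) = -1.856
  β = (-1 - (1)·-2.000 - (-3)·1.700) / (7) = 0.871
  γ = (-6 - (-4)·-2.000 - (-3)·2.700) / (9) = -0.656
Iteration 2:
  α = (11 - (-4)·0.871 - (3)·-0.656) / (-9) = -1.828
  β = (-1 - (1)·-1.856 - (-3)·-0.656) / (7) = -0.159
  γ = (-6 - (-4)·-1.856 - (-3)·0.871) / (9) = -1.201
Residual b − A·x = (-2.485, -1.662, -2.980)

-2.485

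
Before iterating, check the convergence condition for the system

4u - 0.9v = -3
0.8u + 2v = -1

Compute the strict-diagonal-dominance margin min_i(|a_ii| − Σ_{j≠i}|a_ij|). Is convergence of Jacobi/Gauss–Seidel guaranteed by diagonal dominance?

1.2

row 1: |4| − (0.9) = 3.1
row 2: |2| − (0.8) = 1.2
minimum over rows = 1.2 → strictly diagonally dominant (convergence guaranteed)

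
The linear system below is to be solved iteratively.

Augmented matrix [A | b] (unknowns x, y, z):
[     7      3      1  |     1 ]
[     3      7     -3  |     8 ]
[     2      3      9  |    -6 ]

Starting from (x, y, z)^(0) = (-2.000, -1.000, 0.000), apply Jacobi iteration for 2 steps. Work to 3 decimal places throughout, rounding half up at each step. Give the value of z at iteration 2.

-1.460

Iteration 1:
  x = (1 - (3)·-1.000 - (1)·0.000) / (7) = 0.571
  y = (8 - (3)·-2.000 - (-3)·0.000) / (7) = 2.000
  z = (-6 - (2)·-2.000 - (3)·-1.000) / (9) = 0.111
Iteration 2:
  x = (1 - (3)·2.000 - (1)·0.111) / (7) = -0.730
  y = (8 - (3)·0.571 - (-3)·0.111) / (7) = 0.946
  z = (-6 - (2)·0.571 - (3)·2.000) / (9) = -1.460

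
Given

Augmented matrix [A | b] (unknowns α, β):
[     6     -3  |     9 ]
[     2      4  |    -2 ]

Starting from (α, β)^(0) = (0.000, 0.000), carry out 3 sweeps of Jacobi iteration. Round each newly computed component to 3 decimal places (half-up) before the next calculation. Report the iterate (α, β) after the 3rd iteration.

Iteration 1:
  α = (9 - (-3)·0.000) / (6) = 1.500
  β = (-2 - (2)·0.000) / (4) = -0.500
Iteration 2:
  α = (9 - (-3)·-0.500) / (6) = 1.250
  β = (-2 - (2)·1.500) / (4) = -1.250
Iteration 3:
  α = (9 - (-3)·-1.250) / (6) = 0.875
  β = (-2 - (2)·1.250) / (4) = -1.125

(0.875, -1.125)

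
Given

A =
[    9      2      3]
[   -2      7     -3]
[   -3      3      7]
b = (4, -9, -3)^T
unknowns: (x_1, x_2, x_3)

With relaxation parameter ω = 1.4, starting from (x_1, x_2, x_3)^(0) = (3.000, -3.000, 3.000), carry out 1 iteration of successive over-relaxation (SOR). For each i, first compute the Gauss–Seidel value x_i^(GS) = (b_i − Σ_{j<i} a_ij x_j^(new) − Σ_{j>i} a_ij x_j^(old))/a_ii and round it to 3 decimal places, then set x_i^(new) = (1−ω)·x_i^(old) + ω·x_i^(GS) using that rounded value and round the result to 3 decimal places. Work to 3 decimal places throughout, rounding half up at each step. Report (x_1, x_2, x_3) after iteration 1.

(-1.045, 0.781, -2.895)

Iteration 1:
  x_1: GS value = (4 - (2)·-3.000 - (3)·3.000) / (9) = 0.111;  x_1 ← (1−ω)·3.000 + ω·0.111 = -1.045
  x_2: GS value = (-9 - (-2)·-1.045 - (-3)·3.000) / (7) = -0.299;  x_2 ← (1−ω)·-3.000 + ω·-0.299 = 0.781
  x_3: GS value = (-3 - (-3)·-1.045 - (3)·0.781) / (7) = -1.211;  x_3 ← (1−ω)·3.000 + ω·-1.211 = -2.895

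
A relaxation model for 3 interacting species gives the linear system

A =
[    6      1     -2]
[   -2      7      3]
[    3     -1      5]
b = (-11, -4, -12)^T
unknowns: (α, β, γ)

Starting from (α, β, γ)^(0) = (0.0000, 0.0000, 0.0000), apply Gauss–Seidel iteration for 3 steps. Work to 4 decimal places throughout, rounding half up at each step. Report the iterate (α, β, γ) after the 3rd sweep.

Iteration 1:
  α = (-11 - (1)·0.0000 - (-2)·0.0000) / (6) = -1.8333
  β = (-4 - (-2)·-1.8333 - (3)·0.0000) / (7) = -1.0952
  γ = (-12 - (3)·-1.8333 - (-1)·-1.0952) / (5) = -1.5191
Iteration 2:
  α = (-11 - (1)·-1.0952 - (-2)·-1.5191) / (6) = -2.1572
  β = (-4 - (-2)·-2.1572 - (3)·-1.5191) / (7) = -0.5367
  γ = (-12 - (3)·-2.1572 - (-1)·-0.5367) / (5) = -1.2130
Iteration 3:
  α = (-11 - (1)·-0.5367 - (-2)·-1.2130) / (6) = -2.1482
  β = (-4 - (-2)·-2.1482 - (3)·-1.2130) / (7) = -0.6653
  γ = (-12 - (3)·-2.1482 - (-1)·-0.6653) / (5) = -1.2441

(-2.1482, -0.6653, -1.2441)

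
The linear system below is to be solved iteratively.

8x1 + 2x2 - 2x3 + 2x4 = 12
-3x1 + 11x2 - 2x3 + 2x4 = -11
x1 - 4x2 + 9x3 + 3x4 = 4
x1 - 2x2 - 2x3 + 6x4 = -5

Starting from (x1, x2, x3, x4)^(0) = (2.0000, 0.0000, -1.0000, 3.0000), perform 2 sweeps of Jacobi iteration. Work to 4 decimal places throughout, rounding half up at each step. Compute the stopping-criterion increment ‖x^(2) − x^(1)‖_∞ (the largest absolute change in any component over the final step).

Iteration 1:
  x1 = (12 - (2)·0.0000 - (-2)·-1.0000 - (2)·3.0000) / (8) = 0.5000
  x2 = (-11 - (-3)·2.0000 - (-2)·-1.0000 - (2)·3.0000) / (11) = -1.1818
  x3 = (4 - (1)·2.0000 - (-4)·0.0000 - (3)·3.0000) / (9) = -0.7778
  x4 = (-5 - (1)·2.0000 - (-2)·0.0000 - (-2)·-1.0000) / (6) = -1.5000
Iteration 2:
  x1 = (12 - (2)·-1.1818 - (-2)·-0.7778 - (2)·-1.5000) / (8) = 1.9760
  x2 = (-11 - (-3)·0.5000 - (-2)·-0.7778 - (2)·-1.5000) / (11) = -0.7323
  x3 = (4 - (1)·0.5000 - (-4)·-1.1818 - (3)·-1.5000) / (9) = 0.3636
  x4 = (-5 - (1)·0.5000 - (-2)·-1.1818 - (-2)·-0.7778) / (6) = -1.5699
Change: (1.4760, 0.4495, 1.1414, -0.0699) → max |·| = 1.4760

1.4760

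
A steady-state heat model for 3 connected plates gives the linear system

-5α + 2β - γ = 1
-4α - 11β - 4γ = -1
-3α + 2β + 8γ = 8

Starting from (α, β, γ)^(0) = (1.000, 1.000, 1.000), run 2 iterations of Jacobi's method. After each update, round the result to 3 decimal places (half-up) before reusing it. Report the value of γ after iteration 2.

1.159

Iteration 1:
  α = (1 - (2)·1.000 - (-1)·1.000) / (-5) = 0.000
  β = (-1 - (-4)·1.000 - (-4)·1.000) / (-11) = -0.636
  γ = (8 - (-3)·1.000 - (2)·1.000) / (8) = 1.125
Iteration 2:
  α = (1 - (2)·-0.636 - (-1)·1.125) / (-5) = -0.679
  β = (-1 - (-4)·0.000 - (-4)·1.125) / (-11) = -0.318
  γ = (8 - (-3)·0.000 - (2)·-0.636) / (8) = 1.159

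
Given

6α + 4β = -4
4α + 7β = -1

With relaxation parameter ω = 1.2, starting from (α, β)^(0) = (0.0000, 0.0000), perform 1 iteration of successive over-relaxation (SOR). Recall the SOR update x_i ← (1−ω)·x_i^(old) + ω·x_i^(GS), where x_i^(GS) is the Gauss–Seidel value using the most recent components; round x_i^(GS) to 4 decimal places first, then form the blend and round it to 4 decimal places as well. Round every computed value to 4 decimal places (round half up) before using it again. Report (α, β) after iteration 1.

Iteration 1:
  α: GS value = (-4 - (4)·0.0000) / (6) = -0.6667;  α ← (1−ω)·0.0000 + ω·-0.6667 = -0.8000
  β: GS value = (-1 - (4)·-0.8000) / (7) = 0.3143;  β ← (1−ω)·0.0000 + ω·0.3143 = 0.3772

(-0.8000, 0.3772)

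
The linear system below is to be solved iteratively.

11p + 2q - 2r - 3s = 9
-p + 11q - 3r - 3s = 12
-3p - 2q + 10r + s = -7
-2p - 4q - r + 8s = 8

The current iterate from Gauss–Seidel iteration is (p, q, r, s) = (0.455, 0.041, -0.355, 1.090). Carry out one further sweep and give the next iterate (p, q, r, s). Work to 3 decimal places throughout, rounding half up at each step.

(1.043, 1.386, -0.219, 1.926)

One sweep:
  p = (9 - (2)·0.041 - (-2)·-0.355 - (-3)·1.090) / (11) = 1.043
  q = (12 - (-1)·1.043 - (-3)·-0.355 - (-3)·1.090) / (11) = 1.386
  r = (-7 - (-3)·1.043 - (-2)·1.386 - (1)·1.090) / (10) = -0.219
  s = (8 - (-2)·1.043 - (-4)·1.386 - (-1)·-0.219) / (8) = 1.926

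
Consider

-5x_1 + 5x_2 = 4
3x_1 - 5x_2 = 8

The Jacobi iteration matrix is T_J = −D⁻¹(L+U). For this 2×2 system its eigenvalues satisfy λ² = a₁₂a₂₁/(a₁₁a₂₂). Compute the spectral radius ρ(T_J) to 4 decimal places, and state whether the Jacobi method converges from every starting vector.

a₁₂a₂₁/(a₁₁a₂₂) = (5)·(3) / ((-5)·(-5)) = 0.600000
ρ = √|0.600000| = √0.600000 = 0.7746
ρ < 1, so Jacobi converges

0.7746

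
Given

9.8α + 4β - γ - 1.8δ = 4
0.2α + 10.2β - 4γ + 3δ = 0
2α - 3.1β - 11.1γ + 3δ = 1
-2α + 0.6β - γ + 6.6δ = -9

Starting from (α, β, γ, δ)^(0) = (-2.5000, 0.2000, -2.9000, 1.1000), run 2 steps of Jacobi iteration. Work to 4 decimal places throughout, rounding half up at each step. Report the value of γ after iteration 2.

-0.3508

Iteration 1:
  α = (4 - (4)·0.2000 - (-1)·-2.9000 - (-1.8)·1.1000) / (9.8) = 0.2327
  β = (0 - (0.2)·-2.5000 - (-4)·-2.9000 - (3)·1.1000) / (10.2) = -1.4118
  γ = (1 - (2)·-2.5000 - (-3.1)·0.2000 - (3)·1.1000) / (-11.1) = -0.2991
  δ = (-9 - (-2)·-2.5000 - (0.6)·0.2000 - (-1)·-2.9000) / (6.6) = -2.5788
Iteration 2:
  α = (4 - (4)·-1.4118 - (-1)·-0.2991 - (-1.8)·-2.5788) / (9.8) = 0.4802
  β = (0 - (0.2)·0.2327 - (-4)·-0.2991 - (3)·-2.5788) / (10.2) = 0.6366
  γ = (1 - (2)·0.2327 - (-3.1)·-1.4118 - (3)·-2.5788) / (-11.1) = -0.3508
  δ = (-9 - (-2)·0.2327 - (0.6)·-1.4118 - (-1)·-0.2991) / (6.6) = -1.2101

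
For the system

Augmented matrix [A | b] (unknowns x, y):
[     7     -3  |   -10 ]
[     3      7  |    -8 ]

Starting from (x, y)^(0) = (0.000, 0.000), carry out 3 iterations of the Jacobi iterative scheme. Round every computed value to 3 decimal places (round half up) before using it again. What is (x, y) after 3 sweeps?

Iteration 1:
  x = (-10 - (-3)·0.000) / (7) = -1.429
  y = (-8 - (3)·0.000) / (7) = -1.143
Iteration 2:
  x = (-10 - (-3)·-1.143) / (7) = -1.918
  y = (-8 - (3)·-1.429) / (7) = -0.530
Iteration 3:
  x = (-10 - (-3)·-0.530) / (7) = -1.656
  y = (-8 - (3)·-1.918) / (7) = -0.321

(-1.656, -0.321)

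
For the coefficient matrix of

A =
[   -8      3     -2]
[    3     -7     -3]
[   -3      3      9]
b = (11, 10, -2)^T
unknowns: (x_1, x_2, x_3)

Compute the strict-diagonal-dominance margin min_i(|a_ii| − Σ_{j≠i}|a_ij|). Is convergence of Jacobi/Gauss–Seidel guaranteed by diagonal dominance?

1

row 1: |-8| − (3+2) = 3
row 2: |-7| − (3+3) = 1
row 3: |9| − (3+3) = 3
minimum over rows = 1 → strictly diagonally dominant (convergence guaranteed)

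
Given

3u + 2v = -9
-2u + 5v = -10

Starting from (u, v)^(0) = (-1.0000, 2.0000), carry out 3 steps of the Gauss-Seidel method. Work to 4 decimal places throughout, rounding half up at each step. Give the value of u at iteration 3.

Iteration 1:
  u = (-9 - (2)·2.0000) / (3) = -4.3333
  v = (-10 - (-2)·-4.3333) / (5) = -3.7333
Iteration 2:
  u = (-9 - (2)·-3.7333) / (3) = -0.5111
  v = (-10 - (-2)·-0.5111) / (5) = -2.2044
Iteration 3:
  u = (-9 - (2)·-2.2044) / (3) = -1.5304
  v = (-10 - (-2)·-1.5304) / (5) = -2.6122

-1.5304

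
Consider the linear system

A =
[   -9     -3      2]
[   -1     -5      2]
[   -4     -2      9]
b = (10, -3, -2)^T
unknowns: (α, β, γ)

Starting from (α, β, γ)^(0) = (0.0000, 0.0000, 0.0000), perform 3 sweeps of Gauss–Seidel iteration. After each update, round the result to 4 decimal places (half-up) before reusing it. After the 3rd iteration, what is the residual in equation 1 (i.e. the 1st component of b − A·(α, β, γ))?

-0.2083

Iteration 1:
  α = (10 - (-3)·0.0000 - (2)·0.0000) / (-9) = -1.1111
  β = (-3 - (-1)·-1.1111 - (2)·0.0000) / (-5) = 0.8222
  γ = (-2 - (-4)·-1.1111 - (-2)·0.8222) / (9) = -0.5333
Iteration 2:
  α = (10 - (-3)·0.8222 - (2)·-0.5333) / (-9) = -1.5037
  β = (-3 - (-1)·-1.5037 - (2)·-0.5333) / (-5) = 0.6874
  γ = (-2 - (-4)·-1.5037 - (-2)·0.6874) / (9) = -0.7378
Iteration 3:
  α = (10 - (-3)·0.6874 - (2)·-0.7378) / (-9) = -1.5042
  β = (-3 - (-1)·-1.5042 - (2)·-0.7378) / (-5) = 0.6057
  γ = (-2 - (-4)·-1.5042 - (-2)·0.6057) / (9) = -0.7562
Residual b − A·x = (-0.2083, 0.0367, 0.0004)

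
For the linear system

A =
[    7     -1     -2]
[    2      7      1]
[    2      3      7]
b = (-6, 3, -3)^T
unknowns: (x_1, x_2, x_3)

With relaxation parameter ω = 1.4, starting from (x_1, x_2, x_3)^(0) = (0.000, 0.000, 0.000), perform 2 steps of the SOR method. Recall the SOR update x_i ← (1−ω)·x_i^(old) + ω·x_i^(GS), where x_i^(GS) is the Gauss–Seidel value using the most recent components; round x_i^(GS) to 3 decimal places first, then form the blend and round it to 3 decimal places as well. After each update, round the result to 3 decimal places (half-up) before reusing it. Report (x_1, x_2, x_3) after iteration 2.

(-0.811, 0.646, -0.357)

Iteration 1:
  x_1: GS value = (-6 - (-1)·0.000 - (-2)·0.000) / (7) = -0.857;  x_1 ← (1−ω)·0.000 + ω·-0.857 = -1.200
  x_2: GS value = (3 - (2)·-1.200 - (1)·0.000) / (7) = 0.771;  x_2 ← (1−ω)·0.000 + ω·0.771 = 1.079
  x_3: GS value = (-3 - (2)·-1.200 - (3)·1.079) / (7) = -0.548;  x_3 ← (1−ω)·0.000 + ω·-0.548 = -0.767
Iteration 2:
  x_1: GS value = (-6 - (-1)·1.079 - (-2)·-0.767) / (7) = -0.922;  x_1 ← (1−ω)·-1.200 + ω·-0.922 = -0.811
  x_2: GS value = (3 - (2)·-0.811 - (1)·-0.767) / (7) = 0.770;  x_2 ← (1−ω)·1.079 + ω·0.770 = 0.646
  x_3: GS value = (-3 - (2)·-0.811 - (3)·0.646) / (7) = -0.474;  x_3 ← (1−ω)·-0.767 + ω·-0.474 = -0.357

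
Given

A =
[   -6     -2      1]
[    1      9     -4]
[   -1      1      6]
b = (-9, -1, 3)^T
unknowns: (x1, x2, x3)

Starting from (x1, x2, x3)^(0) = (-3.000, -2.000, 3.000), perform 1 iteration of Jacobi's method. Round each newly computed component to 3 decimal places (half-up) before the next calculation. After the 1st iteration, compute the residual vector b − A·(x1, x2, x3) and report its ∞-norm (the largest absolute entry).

Iteration 1:
  x1 = (-9 - (-2)·-2.000 - (1)·3.000) / (-6) = 2.667
  x2 = (-1 - (1)·-3.000 - (-4)·3.000) / (9) = 1.556
  x3 = (3 - (-1)·-3.000 - (1)·-2.000) / (6) = 0.333
Residual b − A·x = (9.781, -16.339, 2.113); ∞-norm = 16.339

16.339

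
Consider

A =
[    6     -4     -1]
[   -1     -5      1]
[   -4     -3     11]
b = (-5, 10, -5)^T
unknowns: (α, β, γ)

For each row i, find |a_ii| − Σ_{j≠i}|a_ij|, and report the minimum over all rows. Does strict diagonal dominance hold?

row 1: |6| − (4+1) = 1
row 2: |-5| − (1+1) = 3
row 3: |11| − (4+3) = 4
minimum over rows = 1 → strictly diagonally dominant (convergence guaranteed)

1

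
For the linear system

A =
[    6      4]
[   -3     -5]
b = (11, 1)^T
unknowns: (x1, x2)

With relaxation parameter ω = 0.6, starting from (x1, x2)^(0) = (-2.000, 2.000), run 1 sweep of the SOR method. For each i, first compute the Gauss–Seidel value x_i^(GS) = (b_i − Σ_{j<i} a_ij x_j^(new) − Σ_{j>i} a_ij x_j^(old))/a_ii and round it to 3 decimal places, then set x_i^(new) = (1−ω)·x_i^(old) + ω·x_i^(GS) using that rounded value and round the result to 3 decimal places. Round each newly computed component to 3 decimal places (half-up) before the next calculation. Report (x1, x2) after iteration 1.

(-0.500, 0.860)

Iteration 1:
  x1: GS value = (11 - (4)·2.000) / (6) = 0.500;  x1 ← (1−ω)·-2.000 + ω·0.500 = -0.500
  x2: GS value = (1 - (-3)·-0.500) / (-5) = 0.100;  x2 ← (1−ω)·2.000 + ω·0.100 = 0.860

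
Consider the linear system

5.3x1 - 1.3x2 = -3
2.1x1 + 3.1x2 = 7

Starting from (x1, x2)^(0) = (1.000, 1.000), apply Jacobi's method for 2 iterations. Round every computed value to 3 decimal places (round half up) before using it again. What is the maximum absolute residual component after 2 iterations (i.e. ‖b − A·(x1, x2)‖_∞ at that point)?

Iteration 1:
  x1 = (-3 - (-1.3)·1.000) / (5.3) = -0.321
  x2 = (7 - (2.1)·1.000) / (3.1) = 1.581
Iteration 2:
  x1 = (-3 - (-1.3)·1.581) / (5.3) = -0.178
  x2 = (7 - (2.1)·-0.321) / (3.1) = 2.476
Residual b − A·x = (1.162, -0.302); ∞-norm = 1.162

1.162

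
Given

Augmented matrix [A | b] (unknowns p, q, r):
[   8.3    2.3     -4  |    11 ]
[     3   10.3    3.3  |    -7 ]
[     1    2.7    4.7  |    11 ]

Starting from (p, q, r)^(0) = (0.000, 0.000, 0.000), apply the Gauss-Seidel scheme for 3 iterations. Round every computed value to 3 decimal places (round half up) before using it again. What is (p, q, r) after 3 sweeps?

(3.475, -2.682, 3.142)

Iteration 1:
  p = (11 - (2.3)·0.000 - (-4)·0.000) / (8.3) = 1.325
  q = (-7 - (3)·1.325 - (3.3)·0.000) / (10.3) = -1.066
  r = (11 - (1)·1.325 - (2.7)·-1.066) / (4.7) = 2.671
Iteration 2:
  p = (11 - (2.3)·-1.066 - (-4)·2.671) / (8.3) = 2.908
  q = (-7 - (3)·2.908 - (3.3)·2.671) / (10.3) = -2.382
  r = (11 - (1)·2.908 - (2.7)·-2.382) / (4.7) = 3.090
Iteration 3:
  p = (11 - (2.3)·-2.382 - (-4)·3.090) / (8.3) = 3.475
  q = (-7 - (3)·3.475 - (3.3)·3.090) / (10.3) = -2.682
  r = (11 - (1)·3.475 - (2.7)·-2.682) / (4.7) = 3.142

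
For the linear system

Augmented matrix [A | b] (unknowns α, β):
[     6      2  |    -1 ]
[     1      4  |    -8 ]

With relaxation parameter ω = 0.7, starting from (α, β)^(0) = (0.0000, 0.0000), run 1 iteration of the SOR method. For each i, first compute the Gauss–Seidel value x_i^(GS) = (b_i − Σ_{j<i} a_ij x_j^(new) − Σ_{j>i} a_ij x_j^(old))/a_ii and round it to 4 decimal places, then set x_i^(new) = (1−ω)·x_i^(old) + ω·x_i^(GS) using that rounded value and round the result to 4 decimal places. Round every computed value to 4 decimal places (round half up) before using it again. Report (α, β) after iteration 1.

Iteration 1:
  α: GS value = (-1 - (2)·0.0000) / (6) = -0.1667;  α ← (1−ω)·0.0000 + ω·-0.1667 = -0.1167
  β: GS value = (-8 - (1)·-0.1167) / (4) = -1.9708;  β ← (1−ω)·0.0000 + ω·-1.9708 = -1.3796

(-0.1167, -1.3796)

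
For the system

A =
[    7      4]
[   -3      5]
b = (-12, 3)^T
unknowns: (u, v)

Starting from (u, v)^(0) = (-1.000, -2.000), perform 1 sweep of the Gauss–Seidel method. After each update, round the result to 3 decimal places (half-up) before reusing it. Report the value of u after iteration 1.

-0.571

Iteration 1:
  u = (-12 - (4)·-2.000) / (7) = -0.571
  v = (3 - (-3)·-0.571) / (5) = 0.257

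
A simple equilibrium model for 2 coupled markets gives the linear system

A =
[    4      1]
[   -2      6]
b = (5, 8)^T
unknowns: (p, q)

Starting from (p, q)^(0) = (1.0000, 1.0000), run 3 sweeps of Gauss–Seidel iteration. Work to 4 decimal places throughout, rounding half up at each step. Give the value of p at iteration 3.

Iteration 1:
  p = (5 - (1)·1.0000) / (4) = 1.0000
  q = (8 - (-2)·1.0000) / (6) = 1.6667
Iteration 2:
  p = (5 - (1)·1.6667) / (4) = 0.8333
  q = (8 - (-2)·0.8333) / (6) = 1.6111
Iteration 3:
  p = (5 - (1)·1.6111) / (4) = 0.8472
  q = (8 - (-2)·0.8472) / (6) = 1.6157

0.8472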